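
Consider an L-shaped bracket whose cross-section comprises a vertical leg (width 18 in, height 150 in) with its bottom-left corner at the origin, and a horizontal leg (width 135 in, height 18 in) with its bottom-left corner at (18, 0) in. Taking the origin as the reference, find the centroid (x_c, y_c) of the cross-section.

vertical leg: A = 18 × 150 = 2700.00, centroid at (9.00, 75.00).
horizontal leg: A = 135 × 18 = 2430.00, centroid at (85.50, 9.00).
ΣA = 5130.00 in²
ΣAx_c = (2700.00)(9.00) + (2430.00)(85.50) = 232065.00 in³
ΣAy_c = (2700.00)(75.00) + (2430.00)(9.00) = 224370.00 in³
x_c = 232065.00 / 5130.00 = 45.24 in
y_c = 224370.00 / 5130.00 = 43.74 in

x_c = 45.24 in, y_c = 43.74 in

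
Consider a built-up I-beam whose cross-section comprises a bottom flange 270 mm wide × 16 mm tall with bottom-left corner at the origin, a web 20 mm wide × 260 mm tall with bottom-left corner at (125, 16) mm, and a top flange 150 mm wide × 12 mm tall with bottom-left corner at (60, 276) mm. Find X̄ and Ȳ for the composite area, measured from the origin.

X̄ = 135.00 mm, Ȳ = 114.96 mm

bottom flange: A = 270 × 16 = 4320.00, centroid at (135.00, 8.00).
web: A = 20 × 260 = 5200.00, centroid at (135.00, 146.00).
top flange: A = 150 × 12 = 1800.00, centroid at (135.00, 282.00).
ΣA = 11320.00 mm²
ΣAX̄ = (4320.00)(135.00) + (5200.00)(135.00) + (1800.00)(135.00) = 1528200.00 mm³
ΣAȲ = (4320.00)(8.00) + (5200.00)(146.00) + (1800.00)(282.00) = 1301360.00 mm³
X̄ = 1528200.00 / 11320.00 = 135.00 mm
Ȳ = 1301360.00 / 11320.00 = 114.96 mm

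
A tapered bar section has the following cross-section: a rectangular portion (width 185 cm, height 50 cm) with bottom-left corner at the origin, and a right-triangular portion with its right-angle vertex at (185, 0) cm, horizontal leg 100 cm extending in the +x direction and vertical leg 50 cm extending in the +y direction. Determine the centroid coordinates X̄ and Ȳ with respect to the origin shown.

rectangular portion: A = 185 × 50 = 9250.00, centroid at (92.50, 25.00).
triangular portion: A = ½·100·50 = 2500.00, centroid at (218.33, 16.67).
ΣA = 11750.00 cm²
ΣAX̄ = (9250.00)(92.50) + (2500.00)(218.33) = 1401458.33 cm³
ΣAȲ = (9250.00)(25.00) + (2500.00)(16.67) = 272916.67 cm³
X̄ = 1401458.33 / 11750.00 = 119.27 cm
Ȳ = 272916.67 / 11750.00 = 23.23 cm

X̄ = 119.27 cm, Ȳ = 23.23 cm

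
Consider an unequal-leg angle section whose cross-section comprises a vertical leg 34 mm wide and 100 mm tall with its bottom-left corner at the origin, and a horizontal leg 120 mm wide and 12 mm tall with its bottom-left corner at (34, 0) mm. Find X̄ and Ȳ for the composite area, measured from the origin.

X̄ = 39.91 mm, Ȳ = 36.91 mm

vertical leg: A = 34 × 100 = 3400.00, centroid at (17.00, 50.00).
horizontal leg: A = 120 × 12 = 1440.00, centroid at (94.00, 6.00).
ΣA = 4840.00 mm²
ΣAX̄ = (3400.00)(17.00) + (1440.00)(94.00) = 193160.00 mm³
ΣAȲ = (3400.00)(50.00) + (1440.00)(6.00) = 178640.00 mm³
X̄ = 193160.00 / 4840.00 = 39.91 mm
Ȳ = 178640.00 / 4840.00 = 36.91 mm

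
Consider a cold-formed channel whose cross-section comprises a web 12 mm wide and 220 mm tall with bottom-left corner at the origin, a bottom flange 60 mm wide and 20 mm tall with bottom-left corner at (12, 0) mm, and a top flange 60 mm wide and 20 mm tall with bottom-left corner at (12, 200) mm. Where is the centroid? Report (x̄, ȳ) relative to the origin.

web: A = 12 × 220 = 2640.00, centroid at (6.00, 110.00).
bottom flange: A = 60 × 20 = 1200.00, centroid at (42.00, 10.00).
top flange: A = 60 × 20 = 1200.00, centroid at (42.00, 210.00).
ΣA = 5040.00 mm², ΣAx̄ = 116640.00 mm³, ΣAȳ = 554400.00 mm³.
x̄ = 116640.00/5040.00 = 23.14 mm; ȳ = 554400.00/5040.00 = 110.00 mm.

x̄ = 23.14 mm, ȳ = 110.00 mm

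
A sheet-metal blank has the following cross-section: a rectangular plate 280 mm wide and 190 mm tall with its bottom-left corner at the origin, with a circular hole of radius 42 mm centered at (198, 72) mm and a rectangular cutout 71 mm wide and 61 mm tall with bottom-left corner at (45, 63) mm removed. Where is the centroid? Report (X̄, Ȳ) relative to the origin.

X̄ = 138.53 mm, Ȳ = 98.09 mm

plate: A = 280 × 190 = 53200.00, centroid at (140.00, 95.00).
hole 1: A = −π·42² = -5541.77, centroid at (198.00, 72.00).
hole 2: A = −(71 × 61) = -4331.00, centroid at (80.50, 93.50).
ΣA = 43327.23 mm²
ΣAX̄ = (53200.00)(140.00) + (-5541.77)(198.00) + (-4331.00)(80.50) = 6002084.15 mm³
ΣAȲ = (53200.00)(95.00) + (-5541.77)(72.00) + (-4331.00)(93.50) = 4250044.10 mm³
X̄ = 6002084.15 / 43327.23 = 138.53 mm
Ȳ = 4250044.10 / 43327.23 = 98.09 mm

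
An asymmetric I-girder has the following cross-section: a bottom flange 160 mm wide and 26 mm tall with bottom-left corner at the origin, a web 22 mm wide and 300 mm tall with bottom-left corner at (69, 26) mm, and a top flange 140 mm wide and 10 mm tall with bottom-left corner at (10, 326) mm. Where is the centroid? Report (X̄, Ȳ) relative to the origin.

X̄ = 80.00 mm, Ȳ = 138.08 mm

Part | A | x̄ᵢ | ȳᵢ | A·x̄ᵢ | A·ȳᵢ
bottom flange | 4160.00 | 80.00 | 13.00 | 332800.00 | 54080.00
web | 6600.00 | 80.00 | 176.00 | 528000.00 | 1161600.00
top flange | 1400.00 | 80.00 | 331.00 | 112000.00 | 463400.00
Σ | 12160.00 |  |  | 972800.00 | 1679080.00
X̄ = 972800.00 / 12160.00 = 80.00 mm
Ȳ = 1679080.00 / 12160.00 = 138.08 mm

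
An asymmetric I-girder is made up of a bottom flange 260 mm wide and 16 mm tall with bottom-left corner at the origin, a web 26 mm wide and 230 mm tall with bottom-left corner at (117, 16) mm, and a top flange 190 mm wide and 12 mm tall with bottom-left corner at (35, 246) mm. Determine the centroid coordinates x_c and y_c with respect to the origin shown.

x_c = 130.00 mm, y_c = 112.01 mm

Part | A | x̄ᵢ | ȳᵢ | A·x̄ᵢ | A·ȳᵢ
bottom flange | 4160.00 | 130.00 | 8.00 | 540800.00 | 33280.00
web | 5980.00 | 130.00 | 131.00 | 777400.00 | 783380.00
top flange | 2280.00 | 130.00 | 252.00 | 296400.00 | 574560.00
Σ | 12420.00 |  |  | 1614600.00 | 1391220.00
x_c = 1614600.00 / 12420.00 = 130.00 mm
y_c = 1391220.00 / 12420.00 = 112.01 mm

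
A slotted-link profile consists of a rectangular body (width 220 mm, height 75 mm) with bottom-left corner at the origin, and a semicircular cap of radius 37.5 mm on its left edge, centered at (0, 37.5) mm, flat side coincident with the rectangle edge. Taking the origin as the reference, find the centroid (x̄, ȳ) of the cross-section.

rectangular body: A = 220 × 75 = 16500.00, centroid at (110.00, 37.50).
semicircular end: A = ½π·37.5² = 2208.93, centroid at (-15.92, 37.50).
ΣA = 18708.93 mm²
ΣAx̄ = (16500.00)(110.00) + (2208.93)(-15.92) = 1779843.75 mm³
ΣAȳ = (16500.00)(37.50) + (2208.93)(37.50) = 701584.96 mm³
x̄ = 1779843.75 / 18708.93 = 95.13 mm
ȳ = 701584.96 / 18708.93 = 37.50 mm

x̄ = 95.13 mm, ȳ = 37.50 mm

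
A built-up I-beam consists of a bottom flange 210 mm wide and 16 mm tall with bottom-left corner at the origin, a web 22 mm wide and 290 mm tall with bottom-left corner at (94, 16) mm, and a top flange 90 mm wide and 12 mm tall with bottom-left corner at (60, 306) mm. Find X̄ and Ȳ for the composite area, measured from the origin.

X̄ = 105.00 mm, Ȳ = 128.56 mm

bottom flange: A = 210 × 16 = 3360.00, centroid at (105.00, 8.00).
web: A = 22 × 290 = 6380.00, centroid at (105.00, 161.00).
top flange: A = 90 × 12 = 1080.00, centroid at (105.00, 312.00).
ΣA = 10820.00 mm²
ΣAX̄ = (3360.00)(105.00) + (6380.00)(105.00) + (1080.00)(105.00) = 1136100.00 mm³
ΣAȲ = (3360.00)(8.00) + (6380.00)(161.00) + (1080.00)(312.00) = 1391020.00 mm³
X̄ = 1136100.00 / 10820.00 = 105.00 mm
Ȳ = 1391020.00 / 10820.00 = 128.56 mm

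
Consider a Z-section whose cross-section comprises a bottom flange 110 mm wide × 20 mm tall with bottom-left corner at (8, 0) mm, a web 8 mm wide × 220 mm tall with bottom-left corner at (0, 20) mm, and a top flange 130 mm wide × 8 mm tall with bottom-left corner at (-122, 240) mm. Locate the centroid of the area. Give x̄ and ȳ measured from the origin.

x̄ = 17.27 mm, ȳ = 100.91 mm

Part | A | x̄ᵢ | ȳᵢ | A·x̄ᵢ | A·ȳᵢ
bottom flange | 2200.00 | 63.00 | 10.00 | 138600.00 | 22000.00
web | 1760.00 | 4.00 | 130.00 | 7040.00 | 228800.00
top flange | 1040.00 | -57.00 | 244.00 | -59280.00 | 253760.00
Σ | 5000.00 |  |  | 86360.00 | 504560.00
x̄ = 86360.00 / 5000.00 = 17.27 mm
ȳ = 504560.00 / 5000.00 = 100.91 mm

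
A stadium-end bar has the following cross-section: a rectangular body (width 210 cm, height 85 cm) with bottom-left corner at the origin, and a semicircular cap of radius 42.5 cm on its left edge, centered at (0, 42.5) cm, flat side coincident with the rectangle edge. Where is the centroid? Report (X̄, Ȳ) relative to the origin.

X̄ = 88.13 cm, Ȳ = 42.50 cm

rectangular body: A = 210 × 85 = 17850.00, centroid at (105.00, 42.50).
semicircular end: A = ½π·42.5² = 2837.25, centroid at (-18.04, 42.50).
ΣA = 20687.25 cm²
ΣAX̄ = (17850.00)(105.00) + (2837.25)(-18.04) = 1823072.92 cm³
ΣAȲ = (17850.00)(42.50) + (2837.25)(42.50) = 879208.16 cm³
X̄ = 1823072.92 / 20687.25 = 88.13 cm
Ȳ = 879208.16 / 20687.25 = 42.50 cm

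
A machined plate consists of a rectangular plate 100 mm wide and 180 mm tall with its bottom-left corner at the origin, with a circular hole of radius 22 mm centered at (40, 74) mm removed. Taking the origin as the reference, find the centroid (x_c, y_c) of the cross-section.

x_c = 50.92 mm, y_c = 91.48 mm

plate: A = 100 × 180 = 18000.00, centroid at (50.00, 90.00).
hole: A = −π·22² = -1520.53, centroid at (40.00, 74.00).
ΣA = 16479.47 mm², ΣAx_c = 839178.77 mm³, ΣAy_c = 1507480.72 mm³.
x_c = 839178.77/16479.47 = 50.92 mm; y_c = 1507480.72/16479.47 = 91.48 mm.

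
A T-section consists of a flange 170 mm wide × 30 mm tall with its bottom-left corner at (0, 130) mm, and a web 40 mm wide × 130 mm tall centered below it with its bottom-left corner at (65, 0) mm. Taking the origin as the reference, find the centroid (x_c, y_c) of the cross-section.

web: A = 40 × 130 = 5200.00, centroid at (85.00, 65.00).
flange: A = 170 × 30 = 5100.00, centroid at (85.00, 145.00).
ΣA = 10300.00 mm², ΣAx_c = 875500.00 mm³, ΣAy_c = 1077500.00 mm³.
x_c = 875500.00/10300.00 = 85.00 mm; y_c = 1077500.00/10300.00 = 104.61 mm.

x_c = 85.00 mm, y_c = 104.61 mm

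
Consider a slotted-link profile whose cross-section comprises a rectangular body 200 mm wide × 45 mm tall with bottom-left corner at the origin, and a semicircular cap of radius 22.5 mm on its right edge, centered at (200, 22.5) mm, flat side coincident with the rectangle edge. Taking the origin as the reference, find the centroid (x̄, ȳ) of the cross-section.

x̄ = 108.89 mm, ȳ = 22.50 mm

rectangular body: A = 200 × 45 = 9000.00, centroid at (100.00, 22.50).
semicircular end: A = ½π·22.5² = 795.22, centroid at (209.55, 22.50).
ΣA = 9795.22 mm²
ΣAx̄ = (9000.00)(100.00) + (795.22)(209.55) = 1066636.88 mm³
ΣAȳ = (9000.00)(22.50) + (795.22)(22.50) = 220392.35 mm³
x̄ = 1066636.88 / 9795.22 = 108.89 mm
ȳ = 220392.35 / 9795.22 = 22.50 mm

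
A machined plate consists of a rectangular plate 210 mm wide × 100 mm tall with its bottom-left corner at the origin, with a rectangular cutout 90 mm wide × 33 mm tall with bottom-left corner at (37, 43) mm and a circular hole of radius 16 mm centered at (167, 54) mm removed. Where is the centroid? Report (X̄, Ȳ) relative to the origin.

Part | A | x̄ᵢ | ȳᵢ | A·x̄ᵢ | A·ȳᵢ
plate | 21000.00 | 105.00 | 50.00 | 2205000.00 | 1050000.00
hole 1 | -2970.00 | 82.00 | 59.50 | -243540.00 | -176715.00
hole 2 | -804.25 | 167.00 | 54.00 | -134309.37 | -43429.38
Σ | 17225.75 |  |  | 1827150.63 | 829855.62
X̄ = 1827150.63 / 17225.75 = 106.07 mm
Ȳ = 829855.62 / 17225.75 = 48.18 mm

X̄ = 106.07 mm, Ȳ = 48.18 mm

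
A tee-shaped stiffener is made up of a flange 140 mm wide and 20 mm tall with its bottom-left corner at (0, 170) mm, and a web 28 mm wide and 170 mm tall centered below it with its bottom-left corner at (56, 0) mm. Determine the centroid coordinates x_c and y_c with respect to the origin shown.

Part | A | x̄ᵢ | ȳᵢ | A·x̄ᵢ | A·ȳᵢ
web | 4760.00 | 70.00 | 85.00 | 333200.00 | 404600.00
flange | 2800.00 | 70.00 | 180.00 | 196000.00 | 504000.00
Σ | 7560.00 |  |  | 529200.00 | 908600.00
x_c = 529200.00 / 7560.00 = 70.00 mm
y_c = 908600.00 / 7560.00 = 120.19 mm

x_c = 70.00 mm, y_c = 120.19 mm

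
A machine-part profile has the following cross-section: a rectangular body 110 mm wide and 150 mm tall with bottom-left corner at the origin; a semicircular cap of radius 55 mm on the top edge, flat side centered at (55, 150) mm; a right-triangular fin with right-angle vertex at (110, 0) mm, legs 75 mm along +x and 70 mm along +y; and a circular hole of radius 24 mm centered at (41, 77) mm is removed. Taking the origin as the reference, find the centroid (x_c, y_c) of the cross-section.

Part | A | x̄ᵢ | ȳᵢ | A·x̄ᵢ | A·ȳᵢ
rectangular body | 16500.00 | 55.00 | 75.00 | 907500.00 | 1237500.00
semicircular top | 4751.66 | 55.00 | 173.34 | 261341.24 | 823665.50
triangular fin | 2625.00 | 135.00 | 23.33 | 354375.00 | 61250.00
hole | -1809.56 | 41.00 | 77.00 | -74191.85 | -139335.92
Σ | 22067.10 |  |  | 1449024.39 | 1983079.58
x_c = 1449024.39 / 22067.10 = 65.66 mm
y_c = 1983079.58 / 22067.10 = 89.87 mm

x_c = 65.66 mm, y_c = 89.87 mm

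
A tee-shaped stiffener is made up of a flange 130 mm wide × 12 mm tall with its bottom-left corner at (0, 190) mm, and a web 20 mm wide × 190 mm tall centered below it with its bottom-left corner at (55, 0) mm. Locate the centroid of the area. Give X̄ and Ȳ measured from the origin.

X̄ = 65.00 mm, Ȳ = 124.40 mm

web: A = 20 × 190 = 3800.00, centroid at (65.00, 95.00).
flange: A = 130 × 12 = 1560.00, centroid at (65.00, 196.00).
ΣA = 5360.00 mm²
ΣAX̄ = (3800.00)(65.00) + (1560.00)(65.00) = 348400.00 mm³
ΣAȲ = (3800.00)(95.00) + (1560.00)(196.00) = 666760.00 mm³
X̄ = 348400.00 / 5360.00 = 65.00 mm
Ȳ = 666760.00 / 5360.00 = 124.40 mm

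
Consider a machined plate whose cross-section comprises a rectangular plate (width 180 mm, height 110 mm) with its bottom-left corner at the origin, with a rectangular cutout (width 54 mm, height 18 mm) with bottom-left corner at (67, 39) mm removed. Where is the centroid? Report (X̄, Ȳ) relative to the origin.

Part | A | x̄ᵢ | ȳᵢ | A·x̄ᵢ | A·ȳᵢ
plate | 19800.00 | 90.00 | 55.00 | 1782000.00 | 1089000.00
hole | -972.00 | 94.00 | 48.00 | -91368.00 | -46656.00
Σ | 18828.00 |  |  | 1690632.00 | 1042344.00
X̄ = 1690632.00 / 18828.00 = 89.79 mm
Ȳ = 1042344.00 / 18828.00 = 55.36 mm

X̄ = 89.79 mm, Ȳ = 55.36 mm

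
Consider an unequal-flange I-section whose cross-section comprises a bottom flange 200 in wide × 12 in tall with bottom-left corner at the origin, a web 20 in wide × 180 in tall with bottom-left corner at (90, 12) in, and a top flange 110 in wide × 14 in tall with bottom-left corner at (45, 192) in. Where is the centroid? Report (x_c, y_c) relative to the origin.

x_c = 100.00 in, y_c = 91.25 in

bottom flange: A = 200 × 12 = 2400.00, centroid at (100.00, 6.00).
web: A = 20 × 180 = 3600.00, centroid at (100.00, 102.00).
top flange: A = 110 × 14 = 1540.00, centroid at (100.00, 199.00).
ΣA = 7540.00 in², ΣAx_c = 754000.00 in³, ΣAy_c = 688060.00 in³.
x_c = 754000.00/7540.00 = 100.00 in; y_c = 688060.00/7540.00 = 91.25 in.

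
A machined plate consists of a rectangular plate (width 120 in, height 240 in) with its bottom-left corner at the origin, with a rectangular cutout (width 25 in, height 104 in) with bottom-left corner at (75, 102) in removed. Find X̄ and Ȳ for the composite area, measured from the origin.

X̄ = 57.27 in, Ȳ = 116.63 in

plate: A = 120 × 240 = 28800.00, centroid at (60.00, 120.00).
hole: A = −(25 × 104) = -2600.00, centroid at (87.50, 154.00).
ΣA = 26200.00 in²
ΣAX̄ = (28800.00)(60.00) + (-2600.00)(87.50) = 1500500.00 in³
ΣAȲ = (28800.00)(120.00) + (-2600.00)(154.00) = 3055600.00 in³
X̄ = 1500500.00 / 26200.00 = 57.27 in
Ȳ = 3055600.00 / 26200.00 = 116.63 in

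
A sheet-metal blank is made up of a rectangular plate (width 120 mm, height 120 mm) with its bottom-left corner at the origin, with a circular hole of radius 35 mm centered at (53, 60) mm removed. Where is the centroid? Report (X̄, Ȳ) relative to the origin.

plate: A = 120 × 120 = 14400.00, centroid at (60.00, 60.00).
hole: A = −π·35² = -3848.45, centroid at (53.00, 60.00).
ΣA = 10551.55 mm², ΣAX̄ = 660032.10 mm³, ΣAȲ = 633092.94 mm³.
X̄ = 660032.10/10551.55 = 62.55 mm; Ȳ = 633092.94/10551.55 = 60.00 mm.

X̄ = 62.55 mm, Ȳ = 60.00 mm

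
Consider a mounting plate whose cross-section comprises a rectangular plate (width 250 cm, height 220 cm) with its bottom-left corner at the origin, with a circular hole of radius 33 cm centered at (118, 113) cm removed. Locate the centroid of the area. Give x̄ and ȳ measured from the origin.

x̄ = 125.46 cm, ȳ = 109.80 cm

plate: A = 250 × 220 = 55000.00, centroid at (125.00, 110.00).
hole: A = −π·33² = -3421.19, centroid at (118.00, 113.00).
ΣA = 51578.81 cm², ΣAx̄ = 6471299.06 cm³, ΣAȳ = 5663405.03 cm³.
x̄ = 6471299.06/51578.81 = 125.46 cm; ȳ = 5663405.03/51578.81 = 109.80 cm.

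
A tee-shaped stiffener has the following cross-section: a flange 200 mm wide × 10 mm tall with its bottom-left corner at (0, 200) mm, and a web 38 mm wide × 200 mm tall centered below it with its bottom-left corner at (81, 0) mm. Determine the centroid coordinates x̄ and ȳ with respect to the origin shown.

web: A = 38 × 200 = 7600.00, centroid at (100.00, 100.00).
flange: A = 200 × 10 = 2000.00, centroid at (100.00, 205.00).
ΣA = 9600.00 mm², ΣAx̄ = 960000.00 mm³, ΣAȳ = 1170000.00 mm³.
x̄ = 960000.00/9600.00 = 100.00 mm; ȳ = 1170000.00/9600.00 = 121.88 mm.

x̄ = 100.00 mm, ȳ = 121.88 mm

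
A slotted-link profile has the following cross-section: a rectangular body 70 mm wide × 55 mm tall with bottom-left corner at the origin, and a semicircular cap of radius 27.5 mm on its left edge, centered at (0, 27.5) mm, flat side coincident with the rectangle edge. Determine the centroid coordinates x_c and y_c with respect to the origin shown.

Part | A | x̄ᵢ | ȳᵢ | A·x̄ᵢ | A·ȳᵢ
rectangular body | 3850.00 | 35.00 | 27.50 | 134750.00 | 105875.00
semicircular end | 1187.91 | -11.67 | 27.50 | -13864.58 | 32667.65
Σ | 5037.91 |  |  | 120885.42 | 138542.65
x_c = 120885.42 / 5037.91 = 24.00 mm
y_c = 138542.65 / 5037.91 = 27.50 mm

x_c = 24.00 mm, y_c = 27.50 mm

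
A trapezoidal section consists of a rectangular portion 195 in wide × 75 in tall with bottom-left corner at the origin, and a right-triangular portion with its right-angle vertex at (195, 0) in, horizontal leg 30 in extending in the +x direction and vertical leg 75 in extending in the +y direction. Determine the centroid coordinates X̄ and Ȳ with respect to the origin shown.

rectangular portion: A = 195 × 75 = 14625.00, centroid at (97.50, 37.50).
triangular portion: A = ½·30·75 = 1125.00, centroid at (205.00, 25.00).
ΣA = 15750.00 in²
ΣAX̄ = (14625.00)(97.50) + (1125.00)(205.00) = 1656562.50 in³
ΣAȲ = (14625.00)(37.50) + (1125.00)(25.00) = 576562.50 in³
X̄ = 1656562.50 / 15750.00 = 105.18 in
Ȳ = 576562.50 / 15750.00 = 36.61 in

X̄ = 105.18 in, Ȳ = 36.61 in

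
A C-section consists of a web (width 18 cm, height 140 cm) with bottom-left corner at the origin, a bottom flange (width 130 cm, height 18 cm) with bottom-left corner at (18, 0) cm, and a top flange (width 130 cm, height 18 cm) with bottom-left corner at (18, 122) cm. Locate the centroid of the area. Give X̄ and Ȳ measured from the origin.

X̄ = 57.10 cm, Ȳ = 70.00 cm

Part | A | x̄ᵢ | ȳᵢ | A·x̄ᵢ | A·ȳᵢ
web | 2520.00 | 9.00 | 70.00 | 22680.00 | 176400.00
bottom flange | 2340.00 | 83.00 | 9.00 | 194220.00 | 21060.00
top flange | 2340.00 | 83.00 | 131.00 | 194220.00 | 306540.00
Σ | 7200.00 |  |  | 411120.00 | 504000.00
X̄ = 411120.00 / 7200.00 = 57.10 cm
Ȳ = 504000.00 / 7200.00 = 70.00 cm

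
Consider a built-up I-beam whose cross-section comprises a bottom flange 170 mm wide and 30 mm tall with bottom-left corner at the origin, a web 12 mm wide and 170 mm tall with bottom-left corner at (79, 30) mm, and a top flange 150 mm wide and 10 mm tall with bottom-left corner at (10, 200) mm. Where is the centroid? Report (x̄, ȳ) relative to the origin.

x̄ = 85.00 mm, ȳ = 71.60 mm

Part | A | x̄ᵢ | ȳᵢ | A·x̄ᵢ | A·ȳᵢ
bottom flange | 5100.00 | 85.00 | 15.00 | 433500.00 | 76500.00
web | 2040.00 | 85.00 | 115.00 | 173400.00 | 234600.00
top flange | 1500.00 | 85.00 | 205.00 | 127500.00 | 307500.00
Σ | 8640.00 |  |  | 734400.00 | 618600.00
x̄ = 734400.00 / 8640.00 = 85.00 mm
ȳ = 618600.00 / 8640.00 = 71.60 mm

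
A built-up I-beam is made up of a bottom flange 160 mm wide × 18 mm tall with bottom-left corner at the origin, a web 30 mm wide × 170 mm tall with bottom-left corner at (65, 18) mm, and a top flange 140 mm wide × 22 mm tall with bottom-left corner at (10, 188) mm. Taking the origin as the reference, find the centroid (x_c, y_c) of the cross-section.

x_c = 80.00 mm, y_c = 105.26 mm

bottom flange: A = 160 × 18 = 2880.00, centroid at (80.00, 9.00).
web: A = 30 × 170 = 5100.00, centroid at (80.00, 103.00).
top flange: A = 140 × 22 = 3080.00, centroid at (80.00, 199.00).
ΣA = 11060.00 mm²
ΣAx_c = (2880.00)(80.00) + (5100.00)(80.00) + (3080.00)(80.00) = 884800.00 mm³
ΣAy_c = (2880.00)(9.00) + (5100.00)(103.00) + (3080.00)(199.00) = 1164140.00 mm³
x_c = 884800.00 / 11060.00 = 80.00 mm
y_c = 1164140.00 / 11060.00 = 105.26 mm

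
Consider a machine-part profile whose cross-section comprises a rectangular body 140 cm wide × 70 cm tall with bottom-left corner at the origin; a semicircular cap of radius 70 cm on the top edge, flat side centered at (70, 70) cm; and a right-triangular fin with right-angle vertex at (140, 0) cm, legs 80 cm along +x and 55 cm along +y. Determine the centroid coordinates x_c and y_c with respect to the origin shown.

rectangular body: A = 140 × 70 = 9800.00, centroid at (70.00, 35.00).
semicircular top: A = ½π·70² = 7696.90, centroid at (70.00, 99.71).
triangular fin: A = ½·80·55 = 2200.00, centroid at (166.67, 18.33).
ΣA = 19696.90 cm², ΣAx_c = 1591449.81 cm³, ΣAy_c = 1150783.14 cm³.
x_c = 1591449.81/19696.90 = 80.80 cm; y_c = 1150783.14/19696.90 = 58.42 cm.

x_c = 80.80 cm, y_c = 58.42 cm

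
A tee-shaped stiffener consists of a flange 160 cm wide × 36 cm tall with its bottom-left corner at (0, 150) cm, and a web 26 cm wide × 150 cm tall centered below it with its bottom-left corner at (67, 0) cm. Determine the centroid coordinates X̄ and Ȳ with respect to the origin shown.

Part | A | x̄ᵢ | ȳᵢ | A·x̄ᵢ | A·ȳᵢ
web | 3900.00 | 80.00 | 75.00 | 312000.00 | 292500.00
flange | 5760.00 | 80.00 | 168.00 | 460800.00 | 967680.00
Σ | 9660.00 |  |  | 772800.00 | 1260180.00
X̄ = 772800.00 / 9660.00 = 80.00 cm
Ȳ = 1260180.00 / 9660.00 = 130.45 cm

X̄ = 80.00 cm, Ȳ = 130.45 cm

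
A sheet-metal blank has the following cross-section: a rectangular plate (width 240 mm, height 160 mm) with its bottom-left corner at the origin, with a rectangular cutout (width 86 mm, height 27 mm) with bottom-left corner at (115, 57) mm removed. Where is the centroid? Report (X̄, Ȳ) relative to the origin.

X̄ = 117.55 mm, Ȳ = 80.61 mm

Part | A | x̄ᵢ | ȳᵢ | A·x̄ᵢ | A·ȳᵢ
plate | 38400.00 | 120.00 | 80.00 | 4608000.00 | 3072000.00
hole | -2322.00 | 158.00 | 70.50 | -366876.00 | -163701.00
Σ | 36078.00 |  |  | 4241124.00 | 2908299.00
X̄ = 4241124.00 / 36078.00 = 117.55 mm
Ȳ = 2908299.00 / 36078.00 = 80.61 mm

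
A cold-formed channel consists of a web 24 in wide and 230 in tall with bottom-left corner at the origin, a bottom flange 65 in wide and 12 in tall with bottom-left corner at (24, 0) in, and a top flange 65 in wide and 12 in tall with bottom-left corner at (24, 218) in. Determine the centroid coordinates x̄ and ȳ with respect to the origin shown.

web: A = 24 × 230 = 5520.00, centroid at (12.00, 115.00).
bottom flange: A = 65 × 12 = 780.00, centroid at (56.50, 6.00).
top flange: A = 65 × 12 = 780.00, centroid at (56.50, 224.00).
ΣA = 7080.00 in², ΣAx̄ = 154380.00 in³, ΣAȳ = 814200.00 in³.
x̄ = 154380.00/7080.00 = 21.81 in; ȳ = 814200.00/7080.00 = 115.00 in.

x̄ = 21.81 in, ȳ = 115.00 in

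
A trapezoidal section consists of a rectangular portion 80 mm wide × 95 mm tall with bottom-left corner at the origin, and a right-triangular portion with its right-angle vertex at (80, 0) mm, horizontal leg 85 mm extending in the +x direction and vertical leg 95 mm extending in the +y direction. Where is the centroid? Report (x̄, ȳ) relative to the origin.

rectangular portion: A = 80 × 95 = 7600.00, centroid at (40.00, 47.50).
triangular portion: A = ½·85·95 = 4037.50, centroid at (108.33, 31.67).
ΣA = 11637.50 mm²
ΣAx̄ = (7600.00)(40.00) + (4037.50)(108.33) = 741395.83 mm³
ΣAȳ = (7600.00)(47.50) + (4037.50)(31.67) = 488854.17 mm³
x̄ = 741395.83 / 11637.50 = 63.71 mm
ȳ = 488854.17 / 11637.50 = 42.01 mm

x̄ = 63.71 mm, ȳ = 42.01 mm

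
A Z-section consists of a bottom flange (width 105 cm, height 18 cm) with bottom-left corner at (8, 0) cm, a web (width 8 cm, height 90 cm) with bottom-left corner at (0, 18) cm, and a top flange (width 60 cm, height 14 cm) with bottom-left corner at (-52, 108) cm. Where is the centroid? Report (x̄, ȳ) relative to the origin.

x̄ = 28.62 cm, ȳ = 46.08 cm

Part | A | x̄ᵢ | ȳᵢ | A·x̄ᵢ | A·ȳᵢ
bottom flange | 1890.00 | 60.50 | 9.00 | 114345.00 | 17010.00
web | 720.00 | 4.00 | 63.00 | 2880.00 | 45360.00
top flange | 840.00 | -22.00 | 115.00 | -18480.00 | 96600.00
Σ | 3450.00 |  |  | 98745.00 | 158970.00
x̄ = 98745.00 / 3450.00 = 28.62 cm
ȳ = 158970.00 / 3450.00 = 46.08 cm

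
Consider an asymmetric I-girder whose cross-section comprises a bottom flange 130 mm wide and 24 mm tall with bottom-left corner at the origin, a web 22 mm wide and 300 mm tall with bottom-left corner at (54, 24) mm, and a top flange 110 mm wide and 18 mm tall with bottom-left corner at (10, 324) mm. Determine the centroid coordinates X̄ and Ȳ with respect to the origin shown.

X̄ = 65.00 mm, Ȳ = 157.71 mm

bottom flange: A = 130 × 24 = 3120.00, centroid at (65.00, 12.00).
web: A = 22 × 300 = 6600.00, centroid at (65.00, 174.00).
top flange: A = 110 × 18 = 1980.00, centroid at (65.00, 333.00).
ΣA = 11700.00 mm², ΣAX̄ = 760500.00 mm³, ΣAȲ = 1845180.00 mm³.
X̄ = 760500.00/11700.00 = 65.00 mm; Ȳ = 1845180.00/11700.00 = 157.71 mm.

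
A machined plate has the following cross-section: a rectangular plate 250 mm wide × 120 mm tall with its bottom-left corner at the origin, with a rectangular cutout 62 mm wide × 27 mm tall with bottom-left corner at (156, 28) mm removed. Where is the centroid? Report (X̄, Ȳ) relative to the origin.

X̄ = 121.34 mm, Ȳ = 61.09 mm

plate: A = 250 × 120 = 30000.00, centroid at (125.00, 60.00).
hole: A = −(62 × 27) = -1674.00, centroid at (187.00, 41.50).
ΣA = 28326.00 mm²
ΣAX̄ = (30000.00)(125.00) + (-1674.00)(187.00) = 3436962.00 mm³
ΣAȲ = (30000.00)(60.00) + (-1674.00)(41.50) = 1730529.00 mm³
X̄ = 3436962.00 / 28326.00 = 121.34 mm
Ȳ = 1730529.00 / 28326.00 = 61.09 mm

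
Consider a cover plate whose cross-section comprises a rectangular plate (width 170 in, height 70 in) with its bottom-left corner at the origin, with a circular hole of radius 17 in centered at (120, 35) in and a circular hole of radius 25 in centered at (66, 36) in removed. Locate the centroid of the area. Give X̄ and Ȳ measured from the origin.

plate: A = 170 × 70 = 11900.00, centroid at (85.00, 35.00).
hole 1: A = −π·17² = -907.92, centroid at (120.00, 35.00).
hole 2: A = −π·25² = -1963.50, centroid at (66.00, 36.00).
ΣA = 9028.58 in², ΣAX̄ = 772958.87 in³, ΣAȲ = 314036.96 in³.
X̄ = 772958.87/9028.58 = 85.61 in; Ȳ = 314036.96/9028.58 = 34.78 in.

X̄ = 85.61 in, Ȳ = 34.78 in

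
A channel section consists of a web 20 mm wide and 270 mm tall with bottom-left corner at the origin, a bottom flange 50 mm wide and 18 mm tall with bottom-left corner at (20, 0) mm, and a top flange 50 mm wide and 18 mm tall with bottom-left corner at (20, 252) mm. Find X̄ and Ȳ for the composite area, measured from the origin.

Part | A | x̄ᵢ | ȳᵢ | A·x̄ᵢ | A·ȳᵢ
web | 5400.00 | 10.00 | 135.00 | 54000.00 | 729000.00
bottom flange | 900.00 | 45.00 | 9.00 | 40500.00 | 8100.00
top flange | 900.00 | 45.00 | 261.00 | 40500.00 | 234900.00
Σ | 7200.00 |  |  | 135000.00 | 972000.00
X̄ = 135000.00 / 7200.00 = 18.75 mm
Ȳ = 972000.00 / 7200.00 = 135.00 mm

X̄ = 18.75 mm, Ȳ = 135.00 mm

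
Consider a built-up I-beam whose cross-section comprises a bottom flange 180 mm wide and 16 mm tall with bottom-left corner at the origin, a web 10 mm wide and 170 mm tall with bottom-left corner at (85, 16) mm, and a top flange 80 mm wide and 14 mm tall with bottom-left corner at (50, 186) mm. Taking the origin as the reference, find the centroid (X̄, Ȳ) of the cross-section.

X̄ = 90.00 mm, Ȳ = 72.09 mm

bottom flange: A = 180 × 16 = 2880.00, centroid at (90.00, 8.00).
web: A = 10 × 170 = 1700.00, centroid at (90.00, 101.00).
top flange: A = 80 × 14 = 1120.00, centroid at (90.00, 193.00).
ΣA = 5700.00 mm², ΣAX̄ = 513000.00 mm³, ΣAȲ = 410900.00 mm³.
X̄ = 513000.00/5700.00 = 90.00 mm; Ȳ = 410900.00/5700.00 = 72.09 mm.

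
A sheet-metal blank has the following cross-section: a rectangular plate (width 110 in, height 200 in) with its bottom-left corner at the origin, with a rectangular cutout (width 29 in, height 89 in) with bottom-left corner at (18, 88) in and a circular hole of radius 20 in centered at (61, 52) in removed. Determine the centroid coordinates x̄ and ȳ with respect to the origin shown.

x̄ = 57.78 in, ȳ = 98.70 in

plate: A = 110 × 200 = 22000.00, centroid at (55.00, 100.00).
hole 1: A = −(29 × 89) = -2581.00, centroid at (32.50, 132.50).
hole 2: A = −π·20² = -1256.64, centroid at (61.00, 52.00).
ΣA = 18162.36 in²
ΣAx̄ = (22000.00)(55.00) + (-2581.00)(32.50) + (-1256.64)(61.00) = 1049462.64 in³
ΣAȳ = (22000.00)(100.00) + (-2581.00)(132.50) + (-1256.64)(52.00) = 1792672.37 in³
x̄ = 1049462.64 / 18162.36 = 57.78 in
ȳ = 1792672.37 / 18162.36 = 98.70 in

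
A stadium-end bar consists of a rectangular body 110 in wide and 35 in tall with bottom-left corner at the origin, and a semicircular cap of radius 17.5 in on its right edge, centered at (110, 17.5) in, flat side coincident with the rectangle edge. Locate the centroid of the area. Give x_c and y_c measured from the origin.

rectangular body: A = 110 × 35 = 3850.00, centroid at (55.00, 17.50).
semicircular end: A = ½π·17.5² = 481.06, centroid at (117.43, 17.50).
ΣA = 4331.06 in²
ΣAx_c = (3850.00)(55.00) + (481.06)(117.43) = 268239.12 in³
ΣAy_c = (3850.00)(17.50) + (481.06)(17.50) = 75793.49 in³
x_c = 268239.12 / 4331.06 = 61.93 in
y_c = 75793.49 / 4331.06 = 17.50 in

x_c = 61.93 in, y_c = 17.50 in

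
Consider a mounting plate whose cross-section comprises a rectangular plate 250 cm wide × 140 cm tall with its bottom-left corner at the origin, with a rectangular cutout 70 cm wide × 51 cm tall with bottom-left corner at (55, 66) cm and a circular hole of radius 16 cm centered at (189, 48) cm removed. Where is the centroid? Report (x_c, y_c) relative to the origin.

plate: A = 250 × 140 = 35000.00, centroid at (125.00, 70.00).
hole 1: A = −(70 × 51) = -3570.00, centroid at (90.00, 91.50).
hole 2: A = −π·16² = -804.25, centroid at (189.00, 48.00).
ΣA = 30625.75 cm², ΣAx_c = 3901697.18 cm³, ΣAy_c = 2084741.11 cm³.
x_c = 3901697.18/30625.75 = 127.40 cm; y_c = 2084741.11/30625.75 = 68.07 cm.

x_c = 127.40 cm, y_c = 68.07 cm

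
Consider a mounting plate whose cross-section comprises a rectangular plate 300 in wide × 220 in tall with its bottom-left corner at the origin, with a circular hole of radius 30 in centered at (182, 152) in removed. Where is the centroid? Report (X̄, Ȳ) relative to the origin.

plate: A = 300 × 220 = 66000.00, centroid at (150.00, 110.00).
hole: A = −π·30² = -2827.43, centroid at (182.00, 152.00).
ΣA = 63172.57 in²
ΣAX̄ = (66000.00)(150.00) + (-2827.43)(182.00) = 9385407.12 in³
ΣAȲ = (66000.00)(110.00) + (-2827.43)(152.00) = 6830230.12 in³
X̄ = 9385407.12 / 63172.57 = 148.57 in
Ȳ = 6830230.12 / 63172.57 = 108.12 in

X̄ = 148.57 in, Ȳ = 108.12 in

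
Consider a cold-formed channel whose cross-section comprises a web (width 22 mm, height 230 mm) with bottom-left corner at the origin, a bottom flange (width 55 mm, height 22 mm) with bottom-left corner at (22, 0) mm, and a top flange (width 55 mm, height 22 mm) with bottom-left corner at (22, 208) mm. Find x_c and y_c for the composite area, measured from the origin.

Part | A | x̄ᵢ | ȳᵢ | A·x̄ᵢ | A·ȳᵢ
web | 5060.00 | 11.00 | 115.00 | 55660.00 | 581900.00
bottom flange | 1210.00 | 49.50 | 11.00 | 59895.00 | 13310.00
top flange | 1210.00 | 49.50 | 219.00 | 59895.00 | 264990.00
Σ | 7480.00 |  |  | 175450.00 | 860200.00
x_c = 175450.00 / 7480.00 = 23.46 mm
y_c = 860200.00 / 7480.00 = 115.00 mm

x_c = 23.46 mm, y_c = 115.00 mm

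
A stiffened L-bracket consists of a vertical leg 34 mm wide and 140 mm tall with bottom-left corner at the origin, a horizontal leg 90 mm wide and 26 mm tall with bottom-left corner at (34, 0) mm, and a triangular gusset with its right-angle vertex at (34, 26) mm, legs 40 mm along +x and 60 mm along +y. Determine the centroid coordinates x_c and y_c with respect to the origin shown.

vertical leg: A = 34 × 140 = 4760.00, centroid at (17.00, 70.00).
horizontal leg: A = 90 × 26 = 2340.00, centroid at (79.00, 13.00).
gusset: A = ½·40·60 = 1200.00, centroid at (47.33, 46.00).
ΣA = 8300.00 mm²
ΣAx_c = (4760.00)(17.00) + (2340.00)(79.00) + (1200.00)(47.33) = 322580.00 mm³
ΣAy_c = (4760.00)(70.00) + (2340.00)(13.00) + (1200.00)(46.00) = 418820.00 mm³
x_c = 322580.00 / 8300.00 = 38.87 mm
y_c = 418820.00 / 8300.00 = 50.46 mm

x_c = 38.87 mm, y_c = 50.46 mm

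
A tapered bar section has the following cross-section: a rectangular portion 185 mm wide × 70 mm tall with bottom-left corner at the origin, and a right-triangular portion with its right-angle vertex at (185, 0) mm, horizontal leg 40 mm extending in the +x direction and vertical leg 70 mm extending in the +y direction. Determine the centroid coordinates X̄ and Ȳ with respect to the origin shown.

rectangular portion: A = 185 × 70 = 12950.00, centroid at (92.50, 35.00).
triangular portion: A = ½·40·70 = 1400.00, centroid at (198.33, 23.33).
ΣA = 14350.00 mm², ΣAX̄ = 1475541.67 mm³, ΣAȲ = 485916.67 mm³.
X̄ = 1475541.67/14350.00 = 102.83 mm; Ȳ = 485916.67/14350.00 = 33.86 mm.

X̄ = 102.83 mm, Ȳ = 33.86 mm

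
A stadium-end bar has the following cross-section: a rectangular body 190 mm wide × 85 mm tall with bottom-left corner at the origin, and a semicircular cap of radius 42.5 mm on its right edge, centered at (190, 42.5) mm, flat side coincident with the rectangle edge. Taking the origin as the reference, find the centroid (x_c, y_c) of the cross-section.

x_c = 111.89 mm, y_c = 42.50 mm

Part | A | x̄ᵢ | ȳᵢ | A·x̄ᵢ | A·ȳᵢ
rectangular body | 16150.00 | 95.00 | 42.50 | 1534250.00 | 686375.00
semicircular end | 2837.25 | 208.04 | 42.50 | 590254.75 | 120583.16
Σ | 18987.25 |  |  | 2124504.75 | 806958.16
x_c = 2124504.75 / 18987.25 = 111.89 mm
y_c = 806958.16 / 18987.25 = 42.50 mm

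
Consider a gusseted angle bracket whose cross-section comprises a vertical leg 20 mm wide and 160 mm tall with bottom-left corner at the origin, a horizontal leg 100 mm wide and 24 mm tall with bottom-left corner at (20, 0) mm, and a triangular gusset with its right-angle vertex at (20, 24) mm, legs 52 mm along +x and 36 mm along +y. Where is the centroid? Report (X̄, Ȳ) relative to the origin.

Part | A | x̄ᵢ | ȳᵢ | A·x̄ᵢ | A·ȳᵢ
vertical leg | 3200.00 | 10.00 | 80.00 | 32000.00 | 256000.00
horizontal leg | 2400.00 | 70.00 | 12.00 | 168000.00 | 28800.00
gusset | 936.00 | 37.33 | 36.00 | 34944.00 | 33696.00
Σ | 6536.00 |  |  | 234944.00 | 318496.00
X̄ = 234944.00 / 6536.00 = 35.95 mm
Ȳ = 318496.00 / 6536.00 = 48.73 mm

X̄ = 35.95 mm, Ȳ = 48.73 mm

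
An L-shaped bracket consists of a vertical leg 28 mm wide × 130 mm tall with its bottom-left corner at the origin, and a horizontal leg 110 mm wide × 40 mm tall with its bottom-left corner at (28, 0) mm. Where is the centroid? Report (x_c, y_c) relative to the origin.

x_c = 51.76 mm, y_c = 40.37 mm

vertical leg: A = 28 × 130 = 3640.00, centroid at (14.00, 65.00).
horizontal leg: A = 110 × 40 = 4400.00, centroid at (83.00, 20.00).
ΣA = 8040.00 mm²
ΣAx_c = (3640.00)(14.00) + (4400.00)(83.00) = 416160.00 mm³
ΣAy_c = (3640.00)(65.00) + (4400.00)(20.00) = 324600.00 mm³
x_c = 416160.00 / 8040.00 = 51.76 mm
y_c = 324600.00 / 8040.00 = 40.37 mm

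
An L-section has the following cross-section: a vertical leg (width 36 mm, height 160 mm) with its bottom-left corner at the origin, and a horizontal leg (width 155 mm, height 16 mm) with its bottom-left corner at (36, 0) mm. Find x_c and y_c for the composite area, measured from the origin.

Part | A | x̄ᵢ | ȳᵢ | A·x̄ᵢ | A·ȳᵢ
vertical leg | 5760.00 | 18.00 | 80.00 | 103680.00 | 460800.00
horizontal leg | 2480.00 | 113.50 | 8.00 | 281480.00 | 19840.00
Σ | 8240.00 |  |  | 385160.00 | 480640.00
x_c = 385160.00 / 8240.00 = 46.74 mm
y_c = 480640.00 / 8240.00 = 58.33 mm

x_c = 46.74 mm, y_c = 58.33 mm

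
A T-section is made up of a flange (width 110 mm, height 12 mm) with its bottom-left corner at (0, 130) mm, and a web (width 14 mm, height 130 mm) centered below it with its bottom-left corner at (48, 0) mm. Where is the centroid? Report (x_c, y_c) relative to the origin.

x_c = 55.00 mm, y_c = 94.85 mm

web: A = 14 × 130 = 1820.00, centroid at (55.00, 65.00).
flange: A = 110 × 12 = 1320.00, centroid at (55.00, 136.00).
ΣA = 3140.00 mm²
ΣAx_c = (1820.00)(55.00) + (1320.00)(55.00) = 172700.00 mm³
ΣAy_c = (1820.00)(65.00) + (1320.00)(136.00) = 297820.00 mm³
x_c = 172700.00 / 3140.00 = 55.00 mm
y_c = 297820.00 / 3140.00 = 94.85 mm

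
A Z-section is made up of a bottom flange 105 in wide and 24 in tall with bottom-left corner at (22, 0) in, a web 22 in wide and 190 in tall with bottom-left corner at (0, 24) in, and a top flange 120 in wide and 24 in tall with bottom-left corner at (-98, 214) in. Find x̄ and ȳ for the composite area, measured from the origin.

Part | A | x̄ᵢ | ȳᵢ | A·x̄ᵢ | A·ȳᵢ
bottom flange | 2520.00 | 74.50 | 12.00 | 187740.00 | 30240.00
web | 4180.00 | 11.00 | 119.00 | 45980.00 | 497420.00
top flange | 2880.00 | -38.00 | 226.00 | -109440.00 | 650880.00
Σ | 9580.00 |  |  | 124280.00 | 1178540.00
x̄ = 124280.00 / 9580.00 = 12.97 in
ȳ = 1178540.00 / 9580.00 = 123.02 in

x̄ = 12.97 in, ȳ = 123.02 in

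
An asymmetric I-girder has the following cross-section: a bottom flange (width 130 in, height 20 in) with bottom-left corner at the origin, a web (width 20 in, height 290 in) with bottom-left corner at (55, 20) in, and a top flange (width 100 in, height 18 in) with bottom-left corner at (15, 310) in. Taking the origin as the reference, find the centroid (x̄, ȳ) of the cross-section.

x̄ = 65.00 in, ȳ = 152.67 in

bottom flange: A = 130 × 20 = 2600.00, centroid at (65.00, 10.00).
web: A = 20 × 290 = 5800.00, centroid at (65.00, 165.00).
top flange: A = 100 × 18 = 1800.00, centroid at (65.00, 319.00).
ΣA = 10200.00 in², ΣAx̄ = 663000.00 in³, ΣAȳ = 1557200.00 in³.
x̄ = 663000.00/10200.00 = 65.00 in; ȳ = 1557200.00/10200.00 = 152.67 in.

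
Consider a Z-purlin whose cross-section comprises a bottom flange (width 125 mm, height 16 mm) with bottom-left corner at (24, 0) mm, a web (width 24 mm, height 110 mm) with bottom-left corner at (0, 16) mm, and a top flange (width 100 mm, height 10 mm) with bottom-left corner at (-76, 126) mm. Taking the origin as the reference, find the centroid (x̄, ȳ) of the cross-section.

Part | A | x̄ᵢ | ȳᵢ | A·x̄ᵢ | A·ȳᵢ
bottom flange | 2000.00 | 86.50 | 8.00 | 173000.00 | 16000.00
web | 2640.00 | 12.00 | 71.00 | 31680.00 | 187440.00
top flange | 1000.00 | -26.00 | 131.00 | -26000.00 | 131000.00
Σ | 5640.00 |  |  | 178680.00 | 334440.00
x̄ = 178680.00 / 5640.00 = 31.68 mm
ȳ = 334440.00 / 5640.00 = 59.30 mm

x̄ = 31.68 mm, ȳ = 59.30 mm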